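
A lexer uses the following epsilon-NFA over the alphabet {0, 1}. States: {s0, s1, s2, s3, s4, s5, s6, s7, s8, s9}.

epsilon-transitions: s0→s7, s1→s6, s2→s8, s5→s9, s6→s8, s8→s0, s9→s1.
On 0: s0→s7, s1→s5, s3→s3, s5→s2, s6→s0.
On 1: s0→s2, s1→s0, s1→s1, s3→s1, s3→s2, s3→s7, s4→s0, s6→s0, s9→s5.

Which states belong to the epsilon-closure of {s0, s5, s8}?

{s0, s1, s5, s6, s7, s8, s9}

Start with {s0, s5, s8}.
From s0 via epsilon: add s7.
From s5 via epsilon: add s9.
From s9 via epsilon: add s1.
From s1 via epsilon: add s6.
No new states can be added; the closed set is {s0, s1, s5, s6, s7, s8, s9}.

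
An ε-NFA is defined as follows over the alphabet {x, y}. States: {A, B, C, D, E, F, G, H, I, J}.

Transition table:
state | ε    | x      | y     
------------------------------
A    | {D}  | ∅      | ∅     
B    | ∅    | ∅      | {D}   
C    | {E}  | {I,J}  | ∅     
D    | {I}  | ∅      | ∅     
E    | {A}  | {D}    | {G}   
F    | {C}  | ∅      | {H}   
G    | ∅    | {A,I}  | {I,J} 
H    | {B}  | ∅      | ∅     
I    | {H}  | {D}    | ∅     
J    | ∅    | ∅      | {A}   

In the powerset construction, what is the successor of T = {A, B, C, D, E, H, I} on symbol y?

{B, D, G, H, I}

B on y → {D}.
E on y → {G}.
No y-transition from A, C, D, H, I.
Union after reading y: {D, G}.
Now take the ε-closure:
From D via ε: add I.
From I via ε: add H.
From H via ε: add B.
No new states can be added; the closed set is {B, D, G, H, I}.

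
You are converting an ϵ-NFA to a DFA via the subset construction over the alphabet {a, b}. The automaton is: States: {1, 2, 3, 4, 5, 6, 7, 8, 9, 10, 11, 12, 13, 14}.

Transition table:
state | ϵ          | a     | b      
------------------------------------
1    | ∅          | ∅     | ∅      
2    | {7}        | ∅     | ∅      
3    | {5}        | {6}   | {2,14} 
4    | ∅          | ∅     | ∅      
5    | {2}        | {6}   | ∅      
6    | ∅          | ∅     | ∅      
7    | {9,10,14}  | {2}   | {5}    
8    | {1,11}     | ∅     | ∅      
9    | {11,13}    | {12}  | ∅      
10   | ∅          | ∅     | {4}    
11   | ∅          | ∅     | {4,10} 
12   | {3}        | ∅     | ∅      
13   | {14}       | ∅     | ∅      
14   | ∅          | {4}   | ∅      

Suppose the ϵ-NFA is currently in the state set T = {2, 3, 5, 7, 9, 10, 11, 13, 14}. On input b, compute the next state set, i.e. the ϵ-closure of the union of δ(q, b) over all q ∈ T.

3 on b → {2, 14}.
7 on b → {5}.
10 on b → {4}.
11 on b → {4, 10}.
No b-transition from 2, 5, 9, 13, 14.
Union after reading b: {2, 4, 5, 10, 14}.
Now take the ϵ-closure:
From 2 via ϵ: add 7.
From 7 via ϵ: add 9.
From 9 via ϵ: add 11, 13.
No new states can be added; the closed set is {2, 4, 5, 7, 9, 10, 11, 13, 14}.

{2, 4, 5, 7, 9, 10, 11, 13, 14}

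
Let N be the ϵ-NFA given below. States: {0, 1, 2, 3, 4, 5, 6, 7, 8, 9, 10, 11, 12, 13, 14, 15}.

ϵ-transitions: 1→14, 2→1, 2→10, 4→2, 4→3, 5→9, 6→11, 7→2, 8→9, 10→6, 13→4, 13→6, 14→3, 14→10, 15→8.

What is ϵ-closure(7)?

Start with {7}.
From 7 via ϵ: add 2.
From 2 via ϵ: add 1, 10.
From 1 via ϵ: add 14.
From 10 via ϵ: add 6.
From 6 via ϵ: add 11.
From 14 via ϵ: add 3.
No new states can be added; the closed set is {1, 2, 3, 6, 7, 10, 11, 14}.

{1, 2, 3, 6, 7, 10, 11, 14}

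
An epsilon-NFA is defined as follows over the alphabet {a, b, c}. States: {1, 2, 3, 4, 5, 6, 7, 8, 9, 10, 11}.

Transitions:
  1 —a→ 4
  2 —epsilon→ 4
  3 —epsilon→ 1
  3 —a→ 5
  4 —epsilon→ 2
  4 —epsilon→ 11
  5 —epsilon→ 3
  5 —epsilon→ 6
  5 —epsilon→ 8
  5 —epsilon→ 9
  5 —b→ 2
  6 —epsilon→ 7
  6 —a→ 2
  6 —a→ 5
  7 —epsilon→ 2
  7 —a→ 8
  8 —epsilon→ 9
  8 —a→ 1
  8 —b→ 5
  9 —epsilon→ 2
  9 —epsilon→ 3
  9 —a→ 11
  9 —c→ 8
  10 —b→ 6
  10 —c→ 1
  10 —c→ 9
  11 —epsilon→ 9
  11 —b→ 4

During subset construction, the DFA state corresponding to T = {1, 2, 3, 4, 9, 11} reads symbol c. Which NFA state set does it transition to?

9 on c → {8}.
No c-transition from 1, 2, 3, 4, 11.
Union after reading c: {8}.
Now take the epsilon-closure:
From 8 via epsilon: add 9.
From 9 via epsilon: add 2, 3.
From 2 via epsilon: add 4.
From 3 via epsilon: add 1.
From 4 via epsilon: add 11.
No new states can be added; the closed set is {1, 2, 3, 4, 8, 9, 11}.

{1, 2, 3, 4, 8, 9, 11}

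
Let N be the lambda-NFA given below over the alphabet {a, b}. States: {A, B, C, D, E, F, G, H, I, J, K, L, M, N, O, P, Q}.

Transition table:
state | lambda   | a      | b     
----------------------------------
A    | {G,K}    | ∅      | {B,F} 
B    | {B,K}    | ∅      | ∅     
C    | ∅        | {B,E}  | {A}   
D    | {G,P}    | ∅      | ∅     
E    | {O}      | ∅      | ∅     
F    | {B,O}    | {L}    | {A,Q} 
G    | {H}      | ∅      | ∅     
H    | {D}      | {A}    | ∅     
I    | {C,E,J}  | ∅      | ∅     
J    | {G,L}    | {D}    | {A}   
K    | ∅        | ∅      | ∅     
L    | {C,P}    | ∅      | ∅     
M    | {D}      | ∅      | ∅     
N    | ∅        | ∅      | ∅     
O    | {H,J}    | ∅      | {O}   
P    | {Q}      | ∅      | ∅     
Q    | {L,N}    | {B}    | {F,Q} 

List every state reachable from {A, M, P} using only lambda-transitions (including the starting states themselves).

Start with {A, M, P}.
From A via lambda: add G, K.
From M via lambda: add D.
From P via lambda: add Q.
From G via lambda: add H.
From Q via lambda: add L, N.
From L via lambda: add C.
No new states can be added; the closed set is {A, C, D, G, H, K, L, M, N, P, Q}.

{A, C, D, G, H, K, L, M, N, P, Q}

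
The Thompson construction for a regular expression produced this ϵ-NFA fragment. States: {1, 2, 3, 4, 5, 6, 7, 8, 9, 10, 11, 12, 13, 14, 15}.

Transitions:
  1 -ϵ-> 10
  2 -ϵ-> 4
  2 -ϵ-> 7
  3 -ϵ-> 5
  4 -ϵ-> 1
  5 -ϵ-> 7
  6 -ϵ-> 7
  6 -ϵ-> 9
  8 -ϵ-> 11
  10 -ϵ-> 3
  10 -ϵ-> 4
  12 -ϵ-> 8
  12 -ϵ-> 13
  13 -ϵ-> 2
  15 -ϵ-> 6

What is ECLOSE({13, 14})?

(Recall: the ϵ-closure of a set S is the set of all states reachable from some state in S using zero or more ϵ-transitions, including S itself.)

{1, 2, 3, 4, 5, 7, 10, 13, 14}

Start with {13, 14}.
From 13 via ϵ: add 2.
From 2 via ϵ: add 4, 7.
From 4 via ϵ: add 1.
From 1 via ϵ: add 10.
From 10 via ϵ: add 3.
From 3 via ϵ: add 5.
No new states can be added; the closed set is {1, 2, 3, 4, 5, 7, 10, 13, 14}.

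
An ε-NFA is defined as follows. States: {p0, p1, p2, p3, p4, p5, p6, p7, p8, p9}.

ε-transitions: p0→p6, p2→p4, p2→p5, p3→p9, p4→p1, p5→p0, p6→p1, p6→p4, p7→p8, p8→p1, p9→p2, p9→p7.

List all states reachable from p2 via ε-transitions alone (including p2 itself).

Start with {p2}.
From p2 via ε: add p4, p5.
From p4 via ε: add p1.
From p5 via ε: add p0.
From p0 via ε: add p6.
No new states can be added; the closed set is {p0, p1, p2, p4, p5, p6}.

{p0, p1, p2, p4, p5, p6}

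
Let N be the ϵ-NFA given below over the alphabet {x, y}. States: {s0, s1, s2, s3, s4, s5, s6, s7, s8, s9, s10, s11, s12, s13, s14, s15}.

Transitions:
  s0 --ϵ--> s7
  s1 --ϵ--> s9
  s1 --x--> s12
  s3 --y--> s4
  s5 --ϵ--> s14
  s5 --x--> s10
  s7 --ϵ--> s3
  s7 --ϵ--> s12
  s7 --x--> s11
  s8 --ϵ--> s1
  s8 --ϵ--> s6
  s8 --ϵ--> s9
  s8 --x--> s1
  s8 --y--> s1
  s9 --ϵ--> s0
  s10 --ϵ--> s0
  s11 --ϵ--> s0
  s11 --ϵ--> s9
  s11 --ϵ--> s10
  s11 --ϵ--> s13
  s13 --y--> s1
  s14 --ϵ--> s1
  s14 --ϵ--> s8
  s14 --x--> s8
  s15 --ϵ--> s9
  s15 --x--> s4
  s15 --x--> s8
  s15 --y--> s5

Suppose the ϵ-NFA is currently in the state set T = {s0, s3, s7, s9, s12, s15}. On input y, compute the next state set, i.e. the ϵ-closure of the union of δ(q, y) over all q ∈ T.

{s0, s1, s3, s4, s5, s6, s7, s8, s9, s12, s14}

s3 on y → {s4}.
s15 on y → {s5}.
No y-transition from s0, s7, s9, s12.
Union after reading y: {s4, s5}.
Now take the ϵ-closure:
From s5 via ϵ: add s14.
From s14 via ϵ: add s1, s8.
From s1 via ϵ: add s9.
From s8 via ϵ: add s6.
From s9 via ϵ: add s0.
From s0 via ϵ: add s7.
From s7 via ϵ: add s3, s12.
No new states can be added; the closed set is {s0, s1, s3, s4, s5, s6, s7, s8, s9, s12, s14}.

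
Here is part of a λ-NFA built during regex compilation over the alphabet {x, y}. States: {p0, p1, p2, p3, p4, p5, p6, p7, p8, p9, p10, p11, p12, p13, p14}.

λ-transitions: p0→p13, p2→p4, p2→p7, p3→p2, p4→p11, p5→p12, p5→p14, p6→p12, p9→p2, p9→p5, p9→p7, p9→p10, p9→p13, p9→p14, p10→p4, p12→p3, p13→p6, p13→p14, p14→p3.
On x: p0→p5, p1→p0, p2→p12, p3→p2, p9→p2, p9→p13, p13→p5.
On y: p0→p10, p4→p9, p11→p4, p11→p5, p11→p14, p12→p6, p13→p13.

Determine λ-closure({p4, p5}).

Start with {p4, p5}.
From p4 via λ: add p11.
From p5 via λ: add p12, p14.
From p12 via λ: add p3.
From p3 via λ: add p2.
From p2 via λ: add p7.
No new states can be added; the closed set is {p2, p3, p4, p5, p7, p11, p12, p14}.

{p2, p3, p4, p5, p7, p11, p12, p14}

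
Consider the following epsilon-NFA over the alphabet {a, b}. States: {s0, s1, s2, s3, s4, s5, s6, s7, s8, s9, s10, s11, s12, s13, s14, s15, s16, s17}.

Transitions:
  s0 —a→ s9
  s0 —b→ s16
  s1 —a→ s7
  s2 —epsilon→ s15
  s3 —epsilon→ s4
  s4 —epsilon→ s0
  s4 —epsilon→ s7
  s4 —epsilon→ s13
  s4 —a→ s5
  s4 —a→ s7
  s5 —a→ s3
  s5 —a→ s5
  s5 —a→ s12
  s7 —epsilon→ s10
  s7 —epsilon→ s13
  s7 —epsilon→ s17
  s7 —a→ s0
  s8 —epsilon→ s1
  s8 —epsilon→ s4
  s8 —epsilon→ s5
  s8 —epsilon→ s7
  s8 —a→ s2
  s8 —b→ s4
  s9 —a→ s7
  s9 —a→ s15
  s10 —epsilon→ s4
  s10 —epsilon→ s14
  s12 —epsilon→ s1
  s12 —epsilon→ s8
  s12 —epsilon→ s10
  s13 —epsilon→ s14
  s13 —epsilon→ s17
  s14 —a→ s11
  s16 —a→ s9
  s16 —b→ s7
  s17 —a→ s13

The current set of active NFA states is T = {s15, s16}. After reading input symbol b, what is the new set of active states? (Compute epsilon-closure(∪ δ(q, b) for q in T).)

s16 on b → {s7}.
No b-transition from s15.
Union after reading b: {s7}.
Now take the epsilon-closure:
From s7 via epsilon: add s10, s13, s17.
From s10 via epsilon: add s4, s14.
From s4 via epsilon: add s0.
No new states can be added; the closed set is {s0, s4, s7, s10, s13, s14, s17}.

{s0, s4, s7, s10, s13, s14, s17}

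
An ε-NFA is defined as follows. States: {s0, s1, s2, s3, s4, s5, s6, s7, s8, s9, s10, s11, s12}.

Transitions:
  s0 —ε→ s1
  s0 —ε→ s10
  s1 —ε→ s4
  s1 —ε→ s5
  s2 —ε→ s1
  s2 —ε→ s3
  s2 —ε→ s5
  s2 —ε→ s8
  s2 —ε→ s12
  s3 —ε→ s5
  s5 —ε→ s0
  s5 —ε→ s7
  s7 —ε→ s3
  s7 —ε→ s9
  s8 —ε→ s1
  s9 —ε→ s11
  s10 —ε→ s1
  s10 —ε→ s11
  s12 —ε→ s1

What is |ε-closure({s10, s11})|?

9

Start with {s10, s11}.
From s10 via ε: add s1.
From s1 via ε: add s4, s5.
From s5 via ε: add s0, s7.
From s7 via ε: add s3, s9.
ε-closure = {s0, s1, s3, s4, s5, s7, s9, s10, s11}, which has 9 states.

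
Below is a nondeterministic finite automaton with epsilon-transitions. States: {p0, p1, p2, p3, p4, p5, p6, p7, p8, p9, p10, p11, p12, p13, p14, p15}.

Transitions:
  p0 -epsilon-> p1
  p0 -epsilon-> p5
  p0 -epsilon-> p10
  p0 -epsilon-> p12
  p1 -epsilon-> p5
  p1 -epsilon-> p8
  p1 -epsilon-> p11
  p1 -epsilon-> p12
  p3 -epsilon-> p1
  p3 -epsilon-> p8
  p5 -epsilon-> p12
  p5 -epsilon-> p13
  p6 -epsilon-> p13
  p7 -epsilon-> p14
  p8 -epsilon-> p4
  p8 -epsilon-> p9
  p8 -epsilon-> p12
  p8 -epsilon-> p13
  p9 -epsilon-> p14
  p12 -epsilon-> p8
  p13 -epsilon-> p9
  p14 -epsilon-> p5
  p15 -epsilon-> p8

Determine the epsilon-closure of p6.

Start with {p6}.
From p6 via epsilon: add p13.
From p13 via epsilon: add p9.
From p9 via epsilon: add p14.
From p14 via epsilon: add p5.
From p5 via epsilon: add p12.
From p12 via epsilon: add p8.
From p8 via epsilon: add p4.
No new states can be added; the closed set is {p4, p5, p6, p8, p9, p12, p13, p14}.

{p4, p5, p6, p8, p9, p12, p13, p14}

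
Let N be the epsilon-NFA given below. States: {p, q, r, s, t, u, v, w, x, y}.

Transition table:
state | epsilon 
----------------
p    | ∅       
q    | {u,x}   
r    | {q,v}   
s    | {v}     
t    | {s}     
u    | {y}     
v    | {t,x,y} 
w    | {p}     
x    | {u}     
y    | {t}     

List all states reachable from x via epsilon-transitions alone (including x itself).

Start with {x}.
From x via epsilon: add u.
From u via epsilon: add y.
From y via epsilon: add t.
From t via epsilon: add s.
From s via epsilon: add v.
No new states can be added; the closed set is {s, t, u, v, x, y}.

{s, t, u, v, x, y}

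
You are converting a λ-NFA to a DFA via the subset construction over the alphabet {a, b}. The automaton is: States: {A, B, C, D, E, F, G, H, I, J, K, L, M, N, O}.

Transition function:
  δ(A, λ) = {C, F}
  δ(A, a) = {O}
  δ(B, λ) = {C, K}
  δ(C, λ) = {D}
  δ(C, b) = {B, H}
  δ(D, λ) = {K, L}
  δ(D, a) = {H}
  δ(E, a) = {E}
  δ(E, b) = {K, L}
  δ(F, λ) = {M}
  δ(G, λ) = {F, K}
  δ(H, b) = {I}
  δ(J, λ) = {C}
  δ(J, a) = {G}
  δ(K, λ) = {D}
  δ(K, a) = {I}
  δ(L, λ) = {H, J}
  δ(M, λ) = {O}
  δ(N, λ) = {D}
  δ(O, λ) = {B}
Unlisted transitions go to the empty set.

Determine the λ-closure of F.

{B, C, D, F, H, J, K, L, M, O}

Start with {F}.
From F via λ: add M.
From M via λ: add O.
From O via λ: add B.
From B via λ: add C, K.
From C via λ: add D.
From D via λ: add L.
From L via λ: add H, J.
No new states can be added; the closed set is {B, C, D, F, H, J, K, L, M, O}.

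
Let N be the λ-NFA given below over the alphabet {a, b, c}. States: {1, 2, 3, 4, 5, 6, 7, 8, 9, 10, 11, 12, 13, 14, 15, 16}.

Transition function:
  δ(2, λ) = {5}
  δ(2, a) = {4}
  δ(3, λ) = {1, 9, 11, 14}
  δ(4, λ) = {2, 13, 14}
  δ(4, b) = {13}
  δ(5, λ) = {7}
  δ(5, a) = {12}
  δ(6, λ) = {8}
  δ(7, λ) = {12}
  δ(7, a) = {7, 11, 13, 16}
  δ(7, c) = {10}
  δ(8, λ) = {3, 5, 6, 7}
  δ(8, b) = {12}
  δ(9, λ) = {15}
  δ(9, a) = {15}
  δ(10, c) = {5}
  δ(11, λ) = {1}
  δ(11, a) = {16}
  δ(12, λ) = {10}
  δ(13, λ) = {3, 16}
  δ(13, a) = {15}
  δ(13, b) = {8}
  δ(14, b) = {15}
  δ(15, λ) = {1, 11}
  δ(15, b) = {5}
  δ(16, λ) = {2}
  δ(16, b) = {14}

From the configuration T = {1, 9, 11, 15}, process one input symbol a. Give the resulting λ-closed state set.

9 on a → {15}.
11 on a → {16}.
No a-transition from 1, 15.
Union after reading a: {15, 16}.
Now take the λ-closure:
From 15 via λ: add 1, 11.
From 16 via λ: add 2.
From 2 via λ: add 5.
From 5 via λ: add 7.
From 7 via λ: add 12.
From 12 via λ: add 10.
No new states can be added; the closed set is {1, 2, 5, 7, 10, 11, 12, 15, 16}.

{1, 2, 5, 7, 10, 11, 12, 15, 16}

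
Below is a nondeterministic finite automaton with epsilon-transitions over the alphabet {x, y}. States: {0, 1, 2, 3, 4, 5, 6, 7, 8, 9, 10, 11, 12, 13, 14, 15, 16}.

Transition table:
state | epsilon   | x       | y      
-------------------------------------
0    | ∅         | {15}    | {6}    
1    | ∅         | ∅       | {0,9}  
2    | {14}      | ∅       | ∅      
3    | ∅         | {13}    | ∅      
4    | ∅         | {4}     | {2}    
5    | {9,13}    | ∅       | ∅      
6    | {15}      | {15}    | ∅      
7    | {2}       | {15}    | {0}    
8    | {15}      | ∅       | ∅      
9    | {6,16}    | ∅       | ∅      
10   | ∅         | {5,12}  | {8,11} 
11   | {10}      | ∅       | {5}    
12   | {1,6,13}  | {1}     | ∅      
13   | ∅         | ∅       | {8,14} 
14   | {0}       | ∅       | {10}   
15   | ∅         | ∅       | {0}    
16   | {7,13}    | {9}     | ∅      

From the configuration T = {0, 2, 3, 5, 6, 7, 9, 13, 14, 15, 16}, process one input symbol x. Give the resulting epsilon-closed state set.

0 on x → {15}.
3 on x → {13}.
6 on x → {15}.
7 on x → {15}.
16 on x → {9}.
No x-transition from 2, 5, 9, 13, 14, 15.
Union after reading x: {9, 13, 15}.
Now take the epsilon-closure:
From 9 via epsilon: add 6, 16.
From 16 via epsilon: add 7.
From 7 via epsilon: add 2.
From 2 via epsilon: add 14.
From 14 via epsilon: add 0.
No new states can be added; the closed set is {0, 2, 6, 7, 9, 13, 14, 15, 16}.

{0, 2, 6, 7, 9, 13, 14, 15, 16}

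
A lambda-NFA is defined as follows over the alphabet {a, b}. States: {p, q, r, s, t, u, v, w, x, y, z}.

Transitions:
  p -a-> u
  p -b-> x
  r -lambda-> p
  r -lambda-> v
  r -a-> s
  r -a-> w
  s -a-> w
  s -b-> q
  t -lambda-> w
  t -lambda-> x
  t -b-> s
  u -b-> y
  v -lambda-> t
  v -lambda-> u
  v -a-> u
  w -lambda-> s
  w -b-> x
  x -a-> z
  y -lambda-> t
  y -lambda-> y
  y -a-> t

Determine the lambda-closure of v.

{s, t, u, v, w, x}

Start with {v}.
From v via lambda: add t, u.
From t via lambda: add w, x.
From w via lambda: add s.
No new states can be added; the closed set is {s, t, u, v, w, x}.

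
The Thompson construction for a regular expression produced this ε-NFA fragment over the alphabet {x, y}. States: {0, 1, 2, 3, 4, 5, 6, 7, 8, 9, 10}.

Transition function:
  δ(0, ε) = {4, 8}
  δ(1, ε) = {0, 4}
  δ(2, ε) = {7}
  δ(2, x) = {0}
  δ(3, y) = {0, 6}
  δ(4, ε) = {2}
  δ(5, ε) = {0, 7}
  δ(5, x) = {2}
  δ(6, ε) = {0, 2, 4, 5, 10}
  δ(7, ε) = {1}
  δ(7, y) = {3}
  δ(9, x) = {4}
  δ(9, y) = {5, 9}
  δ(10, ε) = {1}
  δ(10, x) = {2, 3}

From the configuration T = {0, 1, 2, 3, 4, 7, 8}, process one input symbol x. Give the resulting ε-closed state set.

2 on x → {0}.
No x-transition from 0, 1, 3, 4, 7, 8.
Union after reading x: {0}.
Now take the ε-closure:
From 0 via ε: add 4, 8.
From 4 via ε: add 2.
From 2 via ε: add 7.
From 7 via ε: add 1.
No new states can be added; the closed set is {0, 1, 2, 4, 7, 8}.

{0, 1, 2, 4, 7, 8}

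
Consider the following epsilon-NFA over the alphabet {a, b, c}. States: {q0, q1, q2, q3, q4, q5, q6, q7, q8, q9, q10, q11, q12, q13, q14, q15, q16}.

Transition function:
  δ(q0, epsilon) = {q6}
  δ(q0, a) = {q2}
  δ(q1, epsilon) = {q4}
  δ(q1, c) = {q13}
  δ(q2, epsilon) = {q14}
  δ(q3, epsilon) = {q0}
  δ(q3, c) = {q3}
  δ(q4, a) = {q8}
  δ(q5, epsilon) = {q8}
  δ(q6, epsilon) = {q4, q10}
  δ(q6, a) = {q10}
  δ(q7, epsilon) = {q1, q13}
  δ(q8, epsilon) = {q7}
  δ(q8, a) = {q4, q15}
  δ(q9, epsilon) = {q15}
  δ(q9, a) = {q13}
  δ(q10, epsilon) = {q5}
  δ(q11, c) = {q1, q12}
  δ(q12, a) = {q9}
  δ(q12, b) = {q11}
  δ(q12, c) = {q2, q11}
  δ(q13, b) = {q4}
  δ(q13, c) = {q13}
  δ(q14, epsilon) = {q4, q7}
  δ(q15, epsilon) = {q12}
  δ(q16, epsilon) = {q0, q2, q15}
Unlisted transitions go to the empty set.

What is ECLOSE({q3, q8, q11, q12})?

{q0, q1, q3, q4, q5, q6, q7, q8, q10, q11, q12, q13}

Start with {q3, q8, q11, q12}.
From q3 via epsilon: add q0.
From q8 via epsilon: add q7.
From q0 via epsilon: add q6.
From q7 via epsilon: add q1, q13.
From q1 via epsilon: add q4.
From q6 via epsilon: add q10.
From q10 via epsilon: add q5.
No new states can be added; the closed set is {q0, q1, q3, q4, q5, q6, q7, q8, q10, q11, q12, q13}.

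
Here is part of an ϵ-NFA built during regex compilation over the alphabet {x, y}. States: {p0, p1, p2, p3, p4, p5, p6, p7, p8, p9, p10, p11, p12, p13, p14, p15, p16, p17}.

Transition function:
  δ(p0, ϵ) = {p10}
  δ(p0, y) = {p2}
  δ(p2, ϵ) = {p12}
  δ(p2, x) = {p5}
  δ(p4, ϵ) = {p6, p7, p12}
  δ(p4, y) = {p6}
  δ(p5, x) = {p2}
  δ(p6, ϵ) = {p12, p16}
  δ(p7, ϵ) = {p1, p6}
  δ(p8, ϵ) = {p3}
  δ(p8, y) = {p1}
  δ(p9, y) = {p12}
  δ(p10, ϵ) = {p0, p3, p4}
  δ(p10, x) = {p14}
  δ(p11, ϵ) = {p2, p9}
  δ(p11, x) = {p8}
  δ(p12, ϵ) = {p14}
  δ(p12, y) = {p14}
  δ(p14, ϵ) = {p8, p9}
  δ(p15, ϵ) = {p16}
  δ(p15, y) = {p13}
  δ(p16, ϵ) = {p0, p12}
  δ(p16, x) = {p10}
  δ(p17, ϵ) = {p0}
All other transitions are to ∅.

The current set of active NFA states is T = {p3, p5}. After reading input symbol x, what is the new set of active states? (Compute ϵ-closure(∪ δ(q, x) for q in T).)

{p2, p3, p8, p9, p12, p14}

p5 on x → {p2}.
No x-transition from p3.
Union after reading x: {p2}.
Now take the ϵ-closure:
From p2 via ϵ: add p12.
From p12 via ϵ: add p14.
From p14 via ϵ: add p8, p9.
From p8 via ϵ: add p3.
No new states can be added; the closed set is {p2, p3, p8, p9, p12, p14}.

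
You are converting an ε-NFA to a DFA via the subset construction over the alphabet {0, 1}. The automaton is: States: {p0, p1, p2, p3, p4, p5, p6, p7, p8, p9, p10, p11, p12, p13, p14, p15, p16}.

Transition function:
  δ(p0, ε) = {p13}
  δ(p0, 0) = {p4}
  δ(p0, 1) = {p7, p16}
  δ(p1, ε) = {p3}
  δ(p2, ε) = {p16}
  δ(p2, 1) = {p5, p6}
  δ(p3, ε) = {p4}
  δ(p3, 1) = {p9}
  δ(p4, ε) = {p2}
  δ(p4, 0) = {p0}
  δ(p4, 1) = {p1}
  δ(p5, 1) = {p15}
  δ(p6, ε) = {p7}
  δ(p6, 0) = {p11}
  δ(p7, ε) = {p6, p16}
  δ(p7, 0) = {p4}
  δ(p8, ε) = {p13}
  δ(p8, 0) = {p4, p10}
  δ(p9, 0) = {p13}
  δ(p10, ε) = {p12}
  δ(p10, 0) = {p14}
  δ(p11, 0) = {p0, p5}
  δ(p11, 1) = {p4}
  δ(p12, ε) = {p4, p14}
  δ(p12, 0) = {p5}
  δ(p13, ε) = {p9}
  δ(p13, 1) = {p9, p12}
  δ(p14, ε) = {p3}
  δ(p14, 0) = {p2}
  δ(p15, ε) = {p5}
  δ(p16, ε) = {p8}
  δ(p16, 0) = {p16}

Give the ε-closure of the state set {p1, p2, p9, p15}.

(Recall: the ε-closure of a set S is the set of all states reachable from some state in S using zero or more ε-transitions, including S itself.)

{p1, p2, p3, p4, p5, p8, p9, p13, p15, p16}

Start with {p1, p2, p9, p15}.
From p1 via ε: add p3.
From p2 via ε: add p16.
From p15 via ε: add p5.
From p3 via ε: add p4.
From p16 via ε: add p8.
From p8 via ε: add p13.
No new states can be added; the closed set is {p1, p2, p3, p4, p5, p8, p9, p13, p15, p16}.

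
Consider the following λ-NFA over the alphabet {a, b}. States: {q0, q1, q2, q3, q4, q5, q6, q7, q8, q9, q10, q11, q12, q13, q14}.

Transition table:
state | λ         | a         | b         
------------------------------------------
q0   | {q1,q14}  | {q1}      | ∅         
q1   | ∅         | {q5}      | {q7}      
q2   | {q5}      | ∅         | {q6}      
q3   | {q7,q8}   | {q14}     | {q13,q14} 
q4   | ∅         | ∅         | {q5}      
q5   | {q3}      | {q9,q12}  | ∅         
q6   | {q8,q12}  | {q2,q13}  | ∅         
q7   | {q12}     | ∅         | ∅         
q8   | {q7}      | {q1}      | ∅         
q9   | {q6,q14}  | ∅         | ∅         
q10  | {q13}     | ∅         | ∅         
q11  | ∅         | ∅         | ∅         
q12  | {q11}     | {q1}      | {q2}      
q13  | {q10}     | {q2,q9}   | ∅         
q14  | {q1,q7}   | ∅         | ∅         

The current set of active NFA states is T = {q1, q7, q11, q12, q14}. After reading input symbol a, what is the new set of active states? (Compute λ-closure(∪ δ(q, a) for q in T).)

{q1, q3, q5, q7, q8, q11, q12}

q1 on a → {q5}.
q12 on a → {q1}.
No a-transition from q7, q11, q14.
Union after reading a: {q1, q5}.
Now take the λ-closure:
From q5 via λ: add q3.
From q3 via λ: add q7, q8.
From q7 via λ: add q12.
From q12 via λ: add q11.
No new states can be added; the closed set is {q1, q3, q5, q7, q8, q11, q12}.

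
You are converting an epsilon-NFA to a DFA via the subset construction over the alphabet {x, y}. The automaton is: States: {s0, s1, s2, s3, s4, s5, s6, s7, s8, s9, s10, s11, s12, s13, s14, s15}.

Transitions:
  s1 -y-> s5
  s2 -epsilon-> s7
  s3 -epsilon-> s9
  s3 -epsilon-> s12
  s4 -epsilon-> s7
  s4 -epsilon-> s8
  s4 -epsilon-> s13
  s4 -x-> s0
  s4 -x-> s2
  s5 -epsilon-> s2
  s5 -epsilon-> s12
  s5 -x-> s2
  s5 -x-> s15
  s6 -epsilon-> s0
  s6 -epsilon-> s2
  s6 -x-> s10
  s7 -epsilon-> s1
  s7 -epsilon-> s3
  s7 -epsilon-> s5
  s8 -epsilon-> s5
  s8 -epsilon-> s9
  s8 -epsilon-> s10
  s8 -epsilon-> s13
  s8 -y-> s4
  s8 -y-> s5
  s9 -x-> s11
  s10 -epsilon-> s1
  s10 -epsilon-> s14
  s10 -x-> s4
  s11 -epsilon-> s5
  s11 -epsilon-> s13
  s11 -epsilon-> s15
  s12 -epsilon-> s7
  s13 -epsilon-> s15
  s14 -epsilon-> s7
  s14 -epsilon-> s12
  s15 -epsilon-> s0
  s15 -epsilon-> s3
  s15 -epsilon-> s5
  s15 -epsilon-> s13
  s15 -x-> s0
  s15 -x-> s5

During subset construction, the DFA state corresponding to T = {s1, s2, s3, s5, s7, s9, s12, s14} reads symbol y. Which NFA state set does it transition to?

{s1, s2, s3, s5, s7, s9, s12}

s1 on y → {s5}.
No y-transition from s2, s3, s5, s7, s9, s12, s14.
Union after reading y: {s5}.
Now take the epsilon-closure:
From s5 via epsilon: add s2, s12.
From s2 via epsilon: add s7.
From s7 via epsilon: add s1, s3.
From s3 via epsilon: add s9.
No new states can be added; the closed set is {s1, s2, s3, s5, s7, s9, s12}.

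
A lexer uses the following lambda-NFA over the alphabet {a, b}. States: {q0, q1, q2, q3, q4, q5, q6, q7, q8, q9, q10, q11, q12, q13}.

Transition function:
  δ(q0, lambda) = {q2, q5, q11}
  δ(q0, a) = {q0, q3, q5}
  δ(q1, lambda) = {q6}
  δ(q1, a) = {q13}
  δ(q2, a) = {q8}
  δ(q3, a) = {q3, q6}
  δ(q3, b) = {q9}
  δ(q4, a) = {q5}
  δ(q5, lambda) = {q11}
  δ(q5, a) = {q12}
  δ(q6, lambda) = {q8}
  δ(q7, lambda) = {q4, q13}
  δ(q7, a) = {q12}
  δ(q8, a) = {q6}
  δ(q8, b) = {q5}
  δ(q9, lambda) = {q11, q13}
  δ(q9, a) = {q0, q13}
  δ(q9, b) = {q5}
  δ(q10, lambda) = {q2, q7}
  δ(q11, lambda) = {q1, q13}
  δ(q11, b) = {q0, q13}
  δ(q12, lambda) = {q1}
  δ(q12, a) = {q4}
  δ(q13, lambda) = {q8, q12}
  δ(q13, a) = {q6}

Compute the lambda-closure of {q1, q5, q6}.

{q1, q5, q6, q8, q11, q12, q13}

Start with {q1, q5, q6}.
From q5 via lambda: add q11.
From q6 via lambda: add q8.
From q11 via lambda: add q13.
From q13 via lambda: add q12.
No new states can be added; the closed set is {q1, q5, q6, q8, q11, q12, q13}.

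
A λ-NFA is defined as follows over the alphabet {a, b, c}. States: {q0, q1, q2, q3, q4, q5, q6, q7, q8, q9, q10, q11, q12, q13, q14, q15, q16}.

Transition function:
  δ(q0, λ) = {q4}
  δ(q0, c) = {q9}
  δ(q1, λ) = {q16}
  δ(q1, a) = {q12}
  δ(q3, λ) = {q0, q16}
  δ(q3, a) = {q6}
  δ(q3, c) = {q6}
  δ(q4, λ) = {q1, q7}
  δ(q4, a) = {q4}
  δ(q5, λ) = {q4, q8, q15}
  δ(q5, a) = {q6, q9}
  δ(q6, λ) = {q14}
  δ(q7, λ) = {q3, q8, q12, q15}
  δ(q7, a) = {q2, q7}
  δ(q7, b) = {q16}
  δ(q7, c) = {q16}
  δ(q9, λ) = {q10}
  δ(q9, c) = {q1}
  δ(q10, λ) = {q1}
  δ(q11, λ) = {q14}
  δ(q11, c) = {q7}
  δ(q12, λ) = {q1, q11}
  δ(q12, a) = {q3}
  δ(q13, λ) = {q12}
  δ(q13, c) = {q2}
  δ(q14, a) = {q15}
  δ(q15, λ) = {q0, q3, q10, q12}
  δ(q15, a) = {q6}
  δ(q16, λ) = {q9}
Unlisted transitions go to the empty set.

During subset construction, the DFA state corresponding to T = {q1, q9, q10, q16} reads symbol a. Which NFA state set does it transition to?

q1 on a → {q12}.
No a-transition from q9, q10, q16.
Union after reading a: {q12}.
Now take the λ-closure:
From q12 via λ: add q1, q11.
From q1 via λ: add q16.
From q11 via λ: add q14.
From q16 via λ: add q9.
From q9 via λ: add q10.
No new states can be added; the closed set is {q1, q9, q10, q11, q12, q14, q16}.

{q1, q9, q10, q11, q12, q14, q16}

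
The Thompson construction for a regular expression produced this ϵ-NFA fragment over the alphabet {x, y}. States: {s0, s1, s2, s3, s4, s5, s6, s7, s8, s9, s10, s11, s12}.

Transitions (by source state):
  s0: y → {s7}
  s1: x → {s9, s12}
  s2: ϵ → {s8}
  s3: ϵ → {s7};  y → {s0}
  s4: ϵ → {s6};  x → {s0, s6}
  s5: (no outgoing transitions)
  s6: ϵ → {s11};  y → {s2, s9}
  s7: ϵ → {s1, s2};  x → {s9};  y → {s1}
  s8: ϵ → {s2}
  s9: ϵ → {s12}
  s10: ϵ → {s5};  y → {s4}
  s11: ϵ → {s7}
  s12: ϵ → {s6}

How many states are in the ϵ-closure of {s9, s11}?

Start with {s9, s11}.
From s9 via ϵ: add s12.
From s11 via ϵ: add s7.
From s7 via ϵ: add s1, s2.
From s12 via ϵ: add s6.
From s2 via ϵ: add s8.
ϵ-closure = {s1, s2, s6, s7, s8, s9, s11, s12}, which has 8 states.

8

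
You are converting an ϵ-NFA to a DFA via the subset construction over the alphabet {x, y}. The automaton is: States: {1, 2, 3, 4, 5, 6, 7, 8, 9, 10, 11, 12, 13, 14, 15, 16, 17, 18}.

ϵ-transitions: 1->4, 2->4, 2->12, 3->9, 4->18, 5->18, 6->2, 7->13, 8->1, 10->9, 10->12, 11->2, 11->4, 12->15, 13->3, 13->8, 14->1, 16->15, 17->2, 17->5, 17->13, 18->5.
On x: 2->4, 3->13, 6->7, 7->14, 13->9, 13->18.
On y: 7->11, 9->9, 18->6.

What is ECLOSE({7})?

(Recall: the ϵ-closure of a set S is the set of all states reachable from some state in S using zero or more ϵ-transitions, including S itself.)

{1, 3, 4, 5, 7, 8, 9, 13, 18}

Start with {7}.
From 7 via ϵ: add 13.
From 13 via ϵ: add 3, 8.
From 3 via ϵ: add 9.
From 8 via ϵ: add 1.
From 1 via ϵ: add 4.
From 4 via ϵ: add 18.
From 18 via ϵ: add 5.
No new states can be added; the closed set is {1, 3, 4, 5, 7, 8, 9, 13, 18}.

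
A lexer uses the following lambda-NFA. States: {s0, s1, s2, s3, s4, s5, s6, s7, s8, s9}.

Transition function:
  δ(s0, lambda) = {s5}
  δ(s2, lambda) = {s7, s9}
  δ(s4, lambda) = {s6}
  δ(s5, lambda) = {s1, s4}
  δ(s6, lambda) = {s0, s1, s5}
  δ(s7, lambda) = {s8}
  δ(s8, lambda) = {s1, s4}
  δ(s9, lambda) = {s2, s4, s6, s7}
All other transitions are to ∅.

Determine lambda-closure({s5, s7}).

Start with {s5, s7}.
From s5 via lambda: add s1, s4.
From s7 via lambda: add s8.
From s4 via lambda: add s6.
From s6 via lambda: add s0.
No new states can be added; the closed set is {s0, s1, s4, s5, s6, s7, s8}.

{s0, s1, s4, s5, s6, s7, s8}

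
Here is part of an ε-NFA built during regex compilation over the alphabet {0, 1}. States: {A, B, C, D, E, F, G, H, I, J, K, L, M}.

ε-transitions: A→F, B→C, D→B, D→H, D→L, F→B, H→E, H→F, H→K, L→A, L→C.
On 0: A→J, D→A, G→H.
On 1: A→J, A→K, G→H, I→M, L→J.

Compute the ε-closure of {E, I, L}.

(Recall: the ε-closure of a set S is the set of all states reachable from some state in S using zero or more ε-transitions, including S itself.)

Start with {E, I, L}.
From L via ε: add A, C.
From A via ε: add F.
From F via ε: add B.
No new states can be added; the closed set is {A, B, C, E, F, I, L}.

{A, B, C, E, F, I, L}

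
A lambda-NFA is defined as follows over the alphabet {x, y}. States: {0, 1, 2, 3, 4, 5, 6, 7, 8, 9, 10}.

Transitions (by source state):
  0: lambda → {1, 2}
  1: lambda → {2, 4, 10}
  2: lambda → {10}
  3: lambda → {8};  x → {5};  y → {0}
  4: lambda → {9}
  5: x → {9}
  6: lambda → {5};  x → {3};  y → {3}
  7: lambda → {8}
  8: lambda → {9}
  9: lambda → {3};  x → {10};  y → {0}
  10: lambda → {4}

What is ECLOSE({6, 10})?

{3, 4, 5, 6, 8, 9, 10}

Start with {6, 10}.
From 6 via lambda: add 5.
From 10 via lambda: add 4.
From 4 via lambda: add 9.
From 9 via lambda: add 3.
From 3 via lambda: add 8.
No new states can be added; the closed set is {3, 4, 5, 6, 8, 9, 10}.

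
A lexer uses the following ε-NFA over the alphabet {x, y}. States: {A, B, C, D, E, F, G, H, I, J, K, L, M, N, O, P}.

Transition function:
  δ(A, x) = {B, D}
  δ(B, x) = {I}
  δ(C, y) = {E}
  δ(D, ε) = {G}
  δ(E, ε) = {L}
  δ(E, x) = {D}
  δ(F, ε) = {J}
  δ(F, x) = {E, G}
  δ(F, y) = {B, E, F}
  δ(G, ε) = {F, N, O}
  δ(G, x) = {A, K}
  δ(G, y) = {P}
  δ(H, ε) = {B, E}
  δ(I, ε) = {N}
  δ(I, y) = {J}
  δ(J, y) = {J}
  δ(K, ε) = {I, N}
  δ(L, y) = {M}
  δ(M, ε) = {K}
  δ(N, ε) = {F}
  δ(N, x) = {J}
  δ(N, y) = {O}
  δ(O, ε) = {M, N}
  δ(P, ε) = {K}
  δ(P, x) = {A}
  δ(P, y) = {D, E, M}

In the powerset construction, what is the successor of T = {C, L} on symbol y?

C on y → {E}.
L on y → {M}.
Union after reading y: {E, M}.
Now take the ε-closure:
From E via ε: add L.
From M via ε: add K.
From K via ε: add I, N.
From N via ε: add F.
From F via ε: add J.
No new states can be added; the closed set is {E, F, I, J, K, L, M, N}.

{E, F, I, J, K, L, M, N}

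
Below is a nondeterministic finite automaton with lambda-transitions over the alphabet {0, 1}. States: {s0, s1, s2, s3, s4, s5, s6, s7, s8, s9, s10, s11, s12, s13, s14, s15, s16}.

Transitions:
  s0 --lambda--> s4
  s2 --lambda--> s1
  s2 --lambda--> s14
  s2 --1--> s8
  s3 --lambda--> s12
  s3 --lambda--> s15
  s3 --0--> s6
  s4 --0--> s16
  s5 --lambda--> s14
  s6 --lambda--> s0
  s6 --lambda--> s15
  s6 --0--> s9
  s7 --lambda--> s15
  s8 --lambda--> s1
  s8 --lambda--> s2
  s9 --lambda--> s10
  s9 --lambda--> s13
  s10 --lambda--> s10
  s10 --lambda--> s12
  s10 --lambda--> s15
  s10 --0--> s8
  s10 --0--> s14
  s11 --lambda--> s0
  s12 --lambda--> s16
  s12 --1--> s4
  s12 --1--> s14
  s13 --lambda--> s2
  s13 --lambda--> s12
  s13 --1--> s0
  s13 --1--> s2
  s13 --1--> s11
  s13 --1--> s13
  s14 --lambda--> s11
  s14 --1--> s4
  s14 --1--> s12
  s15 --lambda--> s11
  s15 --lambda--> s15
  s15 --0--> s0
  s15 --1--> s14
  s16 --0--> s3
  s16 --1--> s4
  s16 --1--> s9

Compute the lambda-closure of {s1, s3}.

{s0, s1, s3, s4, s11, s12, s15, s16}

Start with {s1, s3}.
From s3 via lambda: add s12, s15.
From s12 via lambda: add s16.
From s15 via lambda: add s11.
From s11 via lambda: add s0.
From s0 via lambda: add s4.
No new states can be added; the closed set is {s0, s1, s3, s4, s11, s12, s15, s16}.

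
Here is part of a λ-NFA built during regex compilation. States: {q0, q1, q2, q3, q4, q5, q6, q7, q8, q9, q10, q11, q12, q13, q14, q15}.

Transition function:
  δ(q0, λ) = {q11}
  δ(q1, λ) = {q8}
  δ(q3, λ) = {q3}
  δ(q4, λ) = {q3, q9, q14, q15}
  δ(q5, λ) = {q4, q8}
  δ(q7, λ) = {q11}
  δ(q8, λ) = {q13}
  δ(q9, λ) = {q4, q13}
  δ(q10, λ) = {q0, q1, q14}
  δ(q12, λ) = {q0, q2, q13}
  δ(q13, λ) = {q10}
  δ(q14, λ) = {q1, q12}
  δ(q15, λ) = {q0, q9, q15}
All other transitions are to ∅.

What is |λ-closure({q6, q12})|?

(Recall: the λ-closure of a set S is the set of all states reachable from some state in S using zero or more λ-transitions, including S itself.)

Start with {q6, q12}.
From q12 via λ: add q0, q2, q13.
From q0 via λ: add q11.
From q13 via λ: add q10.
From q10 via λ: add q1, q14.
From q1 via λ: add q8.
λ-closure = {q0, q1, q2, q6, q8, q10, q11, q12, q13, q14}, which has 10 states.

10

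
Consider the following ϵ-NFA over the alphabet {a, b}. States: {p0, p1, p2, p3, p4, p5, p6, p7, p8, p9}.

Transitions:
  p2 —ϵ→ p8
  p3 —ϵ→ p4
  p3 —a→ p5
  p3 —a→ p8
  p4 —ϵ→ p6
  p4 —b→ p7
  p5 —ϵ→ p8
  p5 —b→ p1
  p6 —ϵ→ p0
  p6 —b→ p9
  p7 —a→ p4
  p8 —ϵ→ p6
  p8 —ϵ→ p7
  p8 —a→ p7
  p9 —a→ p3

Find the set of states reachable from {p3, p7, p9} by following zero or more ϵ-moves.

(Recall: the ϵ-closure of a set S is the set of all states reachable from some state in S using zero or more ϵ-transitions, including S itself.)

Start with {p3, p7, p9}.
From p3 via ϵ: add p4.
From p4 via ϵ: add p6.
From p6 via ϵ: add p0.
No new states can be added; the closed set is {p0, p3, p4, p6, p7, p9}.

{p0, p3, p4, p6, p7, p9}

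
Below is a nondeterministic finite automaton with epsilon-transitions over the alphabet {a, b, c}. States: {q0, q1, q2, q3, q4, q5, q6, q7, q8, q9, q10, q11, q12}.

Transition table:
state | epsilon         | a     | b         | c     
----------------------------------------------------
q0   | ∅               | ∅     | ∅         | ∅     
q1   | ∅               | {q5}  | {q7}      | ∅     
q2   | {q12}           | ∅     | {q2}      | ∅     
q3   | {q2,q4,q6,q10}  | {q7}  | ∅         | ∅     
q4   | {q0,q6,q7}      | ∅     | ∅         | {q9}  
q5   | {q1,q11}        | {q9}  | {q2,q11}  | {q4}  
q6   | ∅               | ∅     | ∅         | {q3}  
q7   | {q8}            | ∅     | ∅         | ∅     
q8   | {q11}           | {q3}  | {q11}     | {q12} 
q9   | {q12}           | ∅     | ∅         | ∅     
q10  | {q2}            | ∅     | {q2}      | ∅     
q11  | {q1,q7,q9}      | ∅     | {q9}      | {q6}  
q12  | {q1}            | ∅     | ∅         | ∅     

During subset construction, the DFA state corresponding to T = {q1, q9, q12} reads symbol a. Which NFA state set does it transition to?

q1 on a → {q5}.
No a-transition from q9, q12.
Union after reading a: {q5}.
Now take the epsilon-closure:
From q5 via epsilon: add q1, q11.
From q11 via epsilon: add q7, q9.
From q7 via epsilon: add q8.
From q9 via epsilon: add q12.
No new states can be added; the closed set is {q1, q5, q7, q8, q9, q11, q12}.

{q1, q5, q7, q8, q9, q11, q12}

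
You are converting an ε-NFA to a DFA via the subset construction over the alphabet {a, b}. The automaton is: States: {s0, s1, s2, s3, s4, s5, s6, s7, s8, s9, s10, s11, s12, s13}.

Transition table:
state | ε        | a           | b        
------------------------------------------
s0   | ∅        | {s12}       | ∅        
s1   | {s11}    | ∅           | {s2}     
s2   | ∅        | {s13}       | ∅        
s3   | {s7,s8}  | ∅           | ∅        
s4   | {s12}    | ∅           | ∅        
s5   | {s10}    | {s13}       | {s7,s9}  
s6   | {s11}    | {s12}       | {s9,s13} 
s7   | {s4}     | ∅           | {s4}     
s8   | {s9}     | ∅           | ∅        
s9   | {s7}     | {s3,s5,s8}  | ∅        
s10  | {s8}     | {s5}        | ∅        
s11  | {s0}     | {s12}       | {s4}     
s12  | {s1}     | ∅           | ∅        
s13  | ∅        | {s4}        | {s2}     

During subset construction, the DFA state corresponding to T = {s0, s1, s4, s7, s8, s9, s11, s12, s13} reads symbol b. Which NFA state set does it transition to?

s1 on b → {s2}.
s7 on b → {s4}.
s11 on b → {s4}.
s13 on b → {s2}.
No b-transition from s0, s4, s8, s9, s12.
Union after reading b: {s2, s4}.
Now take the ε-closure:
From s4 via ε: add s12.
From s12 via ε: add s1.
From s1 via ε: add s11.
From s11 via ε: add s0.
No new states can be added; the closed set is {s0, s1, s2, s4, s11, s12}.

{s0, s1, s2, s4, s11, s12}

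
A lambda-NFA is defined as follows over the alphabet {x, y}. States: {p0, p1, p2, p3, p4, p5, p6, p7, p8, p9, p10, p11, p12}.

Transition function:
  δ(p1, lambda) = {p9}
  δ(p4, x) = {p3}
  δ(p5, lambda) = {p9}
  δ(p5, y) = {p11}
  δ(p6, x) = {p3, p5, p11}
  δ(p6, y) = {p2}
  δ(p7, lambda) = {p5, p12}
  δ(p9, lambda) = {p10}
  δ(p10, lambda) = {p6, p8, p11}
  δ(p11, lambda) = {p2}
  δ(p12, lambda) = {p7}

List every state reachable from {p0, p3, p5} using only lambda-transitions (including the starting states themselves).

Start with {p0, p3, p5}.
From p5 via lambda: add p9.
From p9 via lambda: add p10.
From p10 via lambda: add p6, p8, p11.
From p11 via lambda: add p2.
No new states can be added; the closed set is {p0, p2, p3, p5, p6, p8, p9, p10, p11}.

{p0, p2, p3, p5, p6, p8, p9, p10, p11}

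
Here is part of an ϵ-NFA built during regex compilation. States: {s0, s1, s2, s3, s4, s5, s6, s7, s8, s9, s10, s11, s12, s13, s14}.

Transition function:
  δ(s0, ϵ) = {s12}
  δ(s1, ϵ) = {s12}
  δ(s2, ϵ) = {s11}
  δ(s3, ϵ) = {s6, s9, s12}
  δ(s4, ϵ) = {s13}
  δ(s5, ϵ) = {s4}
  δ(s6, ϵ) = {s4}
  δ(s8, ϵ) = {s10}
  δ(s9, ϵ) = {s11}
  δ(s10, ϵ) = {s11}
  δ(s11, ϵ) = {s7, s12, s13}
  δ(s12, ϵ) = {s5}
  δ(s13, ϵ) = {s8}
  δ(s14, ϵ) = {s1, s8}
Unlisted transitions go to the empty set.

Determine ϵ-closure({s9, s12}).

Start with {s9, s12}.
From s9 via ϵ: add s11.
From s12 via ϵ: add s5.
From s5 via ϵ: add s4.
From s11 via ϵ: add s7, s13.
From s13 via ϵ: add s8.
From s8 via ϵ: add s10.
No new states can be added; the closed set is {s4, s5, s7, s8, s9, s10, s11, s12, s13}.

{s4, s5, s7, s8, s9, s10, s11, s12, s13}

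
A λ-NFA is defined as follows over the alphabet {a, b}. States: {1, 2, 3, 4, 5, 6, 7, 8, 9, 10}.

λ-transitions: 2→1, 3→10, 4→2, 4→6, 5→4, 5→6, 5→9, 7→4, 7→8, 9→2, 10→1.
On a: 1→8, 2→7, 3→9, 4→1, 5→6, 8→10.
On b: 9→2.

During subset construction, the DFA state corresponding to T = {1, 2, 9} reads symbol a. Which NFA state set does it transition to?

{1, 2, 4, 6, 7, 8}

1 on a → {8}.
2 on a → {7}.
No a-transition from 9.
Union after reading a: {7, 8}.
Now take the λ-closure:
From 7 via λ: add 4.
From 4 via λ: add 2, 6.
From 2 via λ: add 1.
No new states can be added; the closed set is {1, 2, 4, 6, 7, 8}.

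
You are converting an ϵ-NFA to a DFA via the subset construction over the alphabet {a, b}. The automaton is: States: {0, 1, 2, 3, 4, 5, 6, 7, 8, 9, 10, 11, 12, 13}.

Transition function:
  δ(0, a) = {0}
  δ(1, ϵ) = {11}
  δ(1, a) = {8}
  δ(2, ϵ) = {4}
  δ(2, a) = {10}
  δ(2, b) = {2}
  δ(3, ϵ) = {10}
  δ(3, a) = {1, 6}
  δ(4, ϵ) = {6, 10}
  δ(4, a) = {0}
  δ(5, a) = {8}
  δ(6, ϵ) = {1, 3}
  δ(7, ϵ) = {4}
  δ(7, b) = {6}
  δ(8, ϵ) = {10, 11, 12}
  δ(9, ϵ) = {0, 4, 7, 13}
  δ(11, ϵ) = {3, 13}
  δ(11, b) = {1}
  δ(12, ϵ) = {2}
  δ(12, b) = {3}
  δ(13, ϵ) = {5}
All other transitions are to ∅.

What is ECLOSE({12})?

{1, 2, 3, 4, 5, 6, 10, 11, 12, 13}

Start with {12}.
From 12 via ϵ: add 2.
From 2 via ϵ: add 4.
From 4 via ϵ: add 6, 10.
From 6 via ϵ: add 1, 3.
From 1 via ϵ: add 11.
From 11 via ϵ: add 13.
From 13 via ϵ: add 5.
No new states can be added; the closed set is {1, 2, 3, 4, 5, 6, 10, 11, 12, 13}.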